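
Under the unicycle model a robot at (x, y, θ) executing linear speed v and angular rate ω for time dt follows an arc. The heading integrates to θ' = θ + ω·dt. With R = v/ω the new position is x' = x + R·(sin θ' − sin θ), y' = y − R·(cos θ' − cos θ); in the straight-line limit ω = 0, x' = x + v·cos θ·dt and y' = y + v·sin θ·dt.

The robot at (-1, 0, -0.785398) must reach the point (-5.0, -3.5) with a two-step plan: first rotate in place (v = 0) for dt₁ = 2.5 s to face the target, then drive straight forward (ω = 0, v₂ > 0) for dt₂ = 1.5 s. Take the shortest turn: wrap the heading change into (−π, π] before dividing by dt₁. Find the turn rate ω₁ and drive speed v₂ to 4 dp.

ω₁ = -0.6549, v₂ = 3.5434

heading to target = atan2(-3.5−0, -5−-1) = -2.4228
Δθ = wrap(-2.4228 − -0.7854) = -1.6374; ω₁ = Δθ/dt₁ = -0.6549
distance = √((-5−-1)² + (-3.5−0)²) = 5.3151; v₂ = distance/dt₂ = 3.5434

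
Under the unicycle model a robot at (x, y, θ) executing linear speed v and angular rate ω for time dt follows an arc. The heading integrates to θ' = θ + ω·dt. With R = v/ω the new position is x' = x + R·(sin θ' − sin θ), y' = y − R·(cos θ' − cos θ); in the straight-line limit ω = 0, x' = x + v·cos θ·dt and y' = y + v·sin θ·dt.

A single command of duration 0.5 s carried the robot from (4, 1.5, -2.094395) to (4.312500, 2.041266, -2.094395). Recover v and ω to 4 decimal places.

v = -1.2500, ω = 0.0000

Δθ = -2.094395 − -2.094395 = 0.000000
ω = Δθ/dt = 0.000000/0.5 = 0.0000
ω = 0 → v = (Δx·cos θ + Δy·sin θ)/dt = -1.2500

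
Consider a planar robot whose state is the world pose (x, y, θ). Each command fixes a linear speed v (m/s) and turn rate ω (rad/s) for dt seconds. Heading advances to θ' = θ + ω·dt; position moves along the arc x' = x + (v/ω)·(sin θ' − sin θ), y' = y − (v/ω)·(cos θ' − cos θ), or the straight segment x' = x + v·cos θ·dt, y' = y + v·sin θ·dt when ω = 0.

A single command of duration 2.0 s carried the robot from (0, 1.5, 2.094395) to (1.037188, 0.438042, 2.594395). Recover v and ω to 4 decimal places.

Δθ = 2.594395 − 2.094395 = 0.500000
ω = Δθ/dt = 0.500000/2.0 = 0.2500
R = −Δy/(cos θ' − cos θ) = -3.0000
v = R·ω = -3.0000·0.2500 = -0.7500

v = -0.7500, ω = 0.2500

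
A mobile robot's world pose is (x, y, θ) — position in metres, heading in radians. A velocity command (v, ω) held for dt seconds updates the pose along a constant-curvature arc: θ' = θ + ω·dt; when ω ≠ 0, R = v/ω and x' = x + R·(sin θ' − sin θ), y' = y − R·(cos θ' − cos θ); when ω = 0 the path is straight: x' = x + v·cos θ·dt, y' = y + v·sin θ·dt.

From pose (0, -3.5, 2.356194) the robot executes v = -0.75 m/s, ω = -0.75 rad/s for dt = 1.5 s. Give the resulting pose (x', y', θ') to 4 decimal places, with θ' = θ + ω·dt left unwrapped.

θ' = 2.3562 + -0.75·1.5 = 1.2312
R = v/ω = -0.75/-0.75 = 1.0000
x' = 0 + 1.0000·(sin 1.2312 − sin 2.3562) = 0.2358
y' = -3.5 − 1.0000·(cos 1.2312 − cos 2.3562) = -4.5402

(0.2358, -4.5402, 1.2312)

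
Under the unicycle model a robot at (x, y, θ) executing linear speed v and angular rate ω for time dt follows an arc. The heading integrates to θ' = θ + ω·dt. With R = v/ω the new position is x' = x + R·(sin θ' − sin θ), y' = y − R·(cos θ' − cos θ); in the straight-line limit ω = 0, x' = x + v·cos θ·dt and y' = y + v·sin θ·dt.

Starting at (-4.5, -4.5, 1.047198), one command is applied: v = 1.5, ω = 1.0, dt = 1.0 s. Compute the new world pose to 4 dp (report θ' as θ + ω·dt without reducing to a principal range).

(-4.4661, -3.0621, 2.0472)

θ' = 1.0472 + 1.0·1.0 = 2.0472
R = v/ω = 1.5/1.0 = 1.5000
x' = -4.5 + 1.5000·(sin 2.0472 − sin 1.0472) = -4.4661
y' = -4.5 − 1.5000·(cos 2.0472 − cos 1.0472) = -3.0621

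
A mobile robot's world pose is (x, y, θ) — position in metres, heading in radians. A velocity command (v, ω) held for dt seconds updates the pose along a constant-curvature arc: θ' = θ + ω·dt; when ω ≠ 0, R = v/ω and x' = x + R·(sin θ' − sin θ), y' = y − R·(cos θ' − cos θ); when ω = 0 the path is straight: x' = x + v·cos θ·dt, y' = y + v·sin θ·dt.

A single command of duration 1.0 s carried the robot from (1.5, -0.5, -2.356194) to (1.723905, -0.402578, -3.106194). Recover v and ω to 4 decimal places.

Δθ = -3.106194 − -2.356194 = -0.750000
ω = Δθ/dt = -0.750000/1.0 = -0.7500
R = Δx/(sin θ' − sin θ) = 0.3333
v = R·ω = 0.3333·-0.7500 = -0.2500

v = -0.2500, ω = -0.7500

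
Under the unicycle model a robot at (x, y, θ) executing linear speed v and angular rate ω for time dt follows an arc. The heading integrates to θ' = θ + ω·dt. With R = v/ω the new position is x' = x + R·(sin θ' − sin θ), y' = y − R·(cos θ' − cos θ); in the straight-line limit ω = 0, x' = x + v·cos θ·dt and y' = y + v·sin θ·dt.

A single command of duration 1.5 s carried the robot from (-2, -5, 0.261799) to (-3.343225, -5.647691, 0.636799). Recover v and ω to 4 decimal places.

Δθ = 0.636799 − 0.261799 = 0.375000
ω = Δθ/dt = 0.375000/1.5 = 0.2500
R = Δx/(sin θ' − sin θ) = -4.0000
v = R·ω = -4.0000·0.2500 = -1.0000

v = -1.0000, ω = 0.2500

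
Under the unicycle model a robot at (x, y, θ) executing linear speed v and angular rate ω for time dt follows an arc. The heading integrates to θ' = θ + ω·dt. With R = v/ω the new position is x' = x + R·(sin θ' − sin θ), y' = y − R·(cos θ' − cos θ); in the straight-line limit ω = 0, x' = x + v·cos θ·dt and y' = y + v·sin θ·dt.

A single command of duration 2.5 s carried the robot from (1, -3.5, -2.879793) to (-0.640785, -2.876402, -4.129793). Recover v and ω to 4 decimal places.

v = 0.7500, ω = -0.5000

Δθ = -4.129793 − -2.879793 = -1.250000
ω = Δθ/dt = -1.250000/2.5 = -0.5000
R = Δx/(sin θ' − sin θ) = -1.5000
v = R·ω = -1.5000·-0.5000 = 0.7500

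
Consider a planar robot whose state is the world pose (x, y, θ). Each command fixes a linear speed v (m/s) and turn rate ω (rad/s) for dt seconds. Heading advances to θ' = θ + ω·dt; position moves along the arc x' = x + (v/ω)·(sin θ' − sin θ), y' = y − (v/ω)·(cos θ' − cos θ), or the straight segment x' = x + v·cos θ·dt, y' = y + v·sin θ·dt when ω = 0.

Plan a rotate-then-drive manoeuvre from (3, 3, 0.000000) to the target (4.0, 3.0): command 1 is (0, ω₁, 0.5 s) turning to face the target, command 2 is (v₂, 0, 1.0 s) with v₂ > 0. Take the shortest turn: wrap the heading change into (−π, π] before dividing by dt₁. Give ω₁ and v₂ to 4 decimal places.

ω₁ = 0.0000, v₂ = 1.0000

heading to target = atan2(3−3, 4−3) = 0.0000
Δθ = wrap(0.0000 − 0.0000) = 0.0000; ω₁ = Δθ/dt₁ = 0.0000
distance = √((4−3)² + (3−3)²) = 1.0000; v₂ = distance/dt₂ = 1.0000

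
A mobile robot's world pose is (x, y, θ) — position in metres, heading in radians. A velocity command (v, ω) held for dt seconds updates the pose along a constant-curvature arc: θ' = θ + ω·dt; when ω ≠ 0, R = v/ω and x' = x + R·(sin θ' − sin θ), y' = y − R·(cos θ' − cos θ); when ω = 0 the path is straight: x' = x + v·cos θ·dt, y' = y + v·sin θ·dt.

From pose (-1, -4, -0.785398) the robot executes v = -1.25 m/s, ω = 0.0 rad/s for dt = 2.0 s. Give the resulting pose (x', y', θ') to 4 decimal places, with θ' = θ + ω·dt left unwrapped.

θ' = -0.7854 + 0.0·2.0 = -0.7854
ω = 0 → straight: x' = -1 + -1.25·cos(-0.7854)·2.0 = -2.7678
y' = -4 + -1.25·sin(-0.7854)·2.0 = -2.2322

(-2.7678, -2.2322, -0.7854)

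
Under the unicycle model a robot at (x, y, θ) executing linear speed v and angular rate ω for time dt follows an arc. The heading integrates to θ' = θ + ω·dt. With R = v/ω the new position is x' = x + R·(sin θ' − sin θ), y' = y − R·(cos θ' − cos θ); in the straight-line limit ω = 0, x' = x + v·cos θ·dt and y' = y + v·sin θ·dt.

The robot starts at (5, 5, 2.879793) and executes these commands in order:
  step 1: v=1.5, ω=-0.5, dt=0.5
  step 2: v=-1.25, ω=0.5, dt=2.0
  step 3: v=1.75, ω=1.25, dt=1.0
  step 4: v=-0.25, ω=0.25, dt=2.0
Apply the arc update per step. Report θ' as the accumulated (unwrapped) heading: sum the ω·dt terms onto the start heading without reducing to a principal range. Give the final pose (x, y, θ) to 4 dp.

(5.7798, 4.2365, 5.3798)

step 1: θ'=2.6298 (R=-3.0000) → pose (4.3072, 5.2822, 2.6298)
step 2: θ'=3.6298 (R=-2.5000) → pose (6.7042, 5.2539, 3.6298)
step 3: θ'=4.8798 (R=1.4000) → pose (5.9804, 3.7842, 4.8798)
step 4: θ'=5.3798 (R=-1.0000) → pose (5.7798, 4.2365, 5.3798)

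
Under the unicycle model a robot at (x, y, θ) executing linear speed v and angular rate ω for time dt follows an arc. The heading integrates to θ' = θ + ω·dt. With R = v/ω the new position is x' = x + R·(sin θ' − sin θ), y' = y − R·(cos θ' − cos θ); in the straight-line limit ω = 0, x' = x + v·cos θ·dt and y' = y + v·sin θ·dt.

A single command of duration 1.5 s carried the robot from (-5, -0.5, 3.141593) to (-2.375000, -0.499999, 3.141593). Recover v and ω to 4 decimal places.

Δθ = 3.141593 − 3.141593 = 0.000000
ω = Δθ/dt = 0.000000/1.5 = 0.0000
ω = 0 → v = (Δx·cos θ + Δy·sin θ)/dt = -1.7500

v = -1.7500, ω = 0.0000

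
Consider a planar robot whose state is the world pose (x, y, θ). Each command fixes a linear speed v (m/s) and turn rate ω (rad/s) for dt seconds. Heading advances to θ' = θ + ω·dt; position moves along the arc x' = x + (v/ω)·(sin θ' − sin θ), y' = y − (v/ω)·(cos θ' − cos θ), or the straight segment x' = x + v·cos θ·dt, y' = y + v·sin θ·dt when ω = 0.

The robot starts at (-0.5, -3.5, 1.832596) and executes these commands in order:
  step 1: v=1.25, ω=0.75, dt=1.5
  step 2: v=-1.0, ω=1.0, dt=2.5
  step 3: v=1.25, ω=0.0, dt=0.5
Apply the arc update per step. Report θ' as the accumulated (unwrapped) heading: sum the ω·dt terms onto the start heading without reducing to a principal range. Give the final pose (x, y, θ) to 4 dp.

step 1: θ'=2.9576 (R=1.6667) → pose (-1.8049, -2.2928, 2.9576)
step 2: θ'=5.4576 (R=-1.0000) → pose (-0.8870, -0.6316, 5.4576)
step 3: θ'=5.4576 (straight) → pose (-0.4632, -1.0909, 5.4576)

(-0.4632, -1.0909, 5.4576)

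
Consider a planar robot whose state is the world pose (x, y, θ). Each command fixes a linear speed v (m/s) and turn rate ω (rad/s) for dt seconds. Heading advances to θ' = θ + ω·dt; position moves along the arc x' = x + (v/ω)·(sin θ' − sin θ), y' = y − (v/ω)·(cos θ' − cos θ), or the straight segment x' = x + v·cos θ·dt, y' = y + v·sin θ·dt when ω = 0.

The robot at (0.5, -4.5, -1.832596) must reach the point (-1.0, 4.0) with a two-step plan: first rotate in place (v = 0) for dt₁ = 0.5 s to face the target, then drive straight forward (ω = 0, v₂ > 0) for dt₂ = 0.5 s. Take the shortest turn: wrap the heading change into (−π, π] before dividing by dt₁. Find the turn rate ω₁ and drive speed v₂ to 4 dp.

ω₁ = -5.4102, v₂ = 17.2627

heading to target = atan2(4−-4.5, -1−0.5) = 1.7455
Δθ = wrap(1.7455 − -1.8326) = -2.7051; ω₁ = Δθ/dt₁ = -5.4102
distance = √((-1−0.5)² + (4−-4.5)²) = 8.6313; v₂ = distance/dt₂ = 17.2627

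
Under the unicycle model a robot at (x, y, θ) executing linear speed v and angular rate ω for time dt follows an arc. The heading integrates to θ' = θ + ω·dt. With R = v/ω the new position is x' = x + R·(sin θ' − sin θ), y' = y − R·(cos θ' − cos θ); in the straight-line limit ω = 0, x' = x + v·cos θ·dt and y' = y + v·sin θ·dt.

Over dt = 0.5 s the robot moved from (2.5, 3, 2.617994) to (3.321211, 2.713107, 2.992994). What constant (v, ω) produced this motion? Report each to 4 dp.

v = -1.7500, ω = 0.7500

Δθ = 2.992994 − 2.617994 = 0.375000
ω = Δθ/dt = 0.375000/0.5 = 0.7500
R = Δx/(sin θ' − sin θ) = -2.3333
v = R·ω = -2.3333·0.7500 = -1.7500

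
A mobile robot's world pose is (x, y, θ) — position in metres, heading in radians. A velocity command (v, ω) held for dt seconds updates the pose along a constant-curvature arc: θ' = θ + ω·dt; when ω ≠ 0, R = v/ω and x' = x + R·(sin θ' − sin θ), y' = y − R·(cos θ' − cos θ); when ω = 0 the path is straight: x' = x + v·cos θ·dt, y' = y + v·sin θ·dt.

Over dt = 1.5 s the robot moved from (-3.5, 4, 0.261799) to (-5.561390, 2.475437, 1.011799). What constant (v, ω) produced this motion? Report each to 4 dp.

v = -1.7500, ω = 0.5000

Δθ = 1.011799 − 0.261799 = 0.750000
ω = Δθ/dt = 0.750000/1.5 = 0.5000
R = Δx/(sin θ' − sin θ) = -3.5000
v = R·ω = -3.5000·0.5000 = -1.7500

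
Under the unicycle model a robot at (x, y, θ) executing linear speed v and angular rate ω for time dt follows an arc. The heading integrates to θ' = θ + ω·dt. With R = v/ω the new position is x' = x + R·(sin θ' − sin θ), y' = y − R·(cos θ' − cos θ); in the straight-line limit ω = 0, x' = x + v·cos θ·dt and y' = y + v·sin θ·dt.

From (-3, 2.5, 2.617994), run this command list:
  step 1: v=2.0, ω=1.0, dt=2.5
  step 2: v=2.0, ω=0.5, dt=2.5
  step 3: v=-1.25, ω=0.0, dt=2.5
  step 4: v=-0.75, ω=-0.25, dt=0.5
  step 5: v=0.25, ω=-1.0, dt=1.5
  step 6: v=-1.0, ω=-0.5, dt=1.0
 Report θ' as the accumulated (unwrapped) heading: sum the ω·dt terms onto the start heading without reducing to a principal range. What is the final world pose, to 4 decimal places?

(-4.8567, -1.9778, 4.2430)

step 1: θ'=5.1180 (R=2.0000) → pose (-5.8377, -0.0212, 5.1180)
step 2: θ'=6.3680 (R=4.0000) → pose (-1.8234, -2.4285, 6.3680)
step 3: θ'=6.3680 (straight) → pose (-4.9372, -2.6932, 6.3680)
step 4: θ'=6.2430 (R=3.0000) → pose (-5.3119, -2.7016, 6.2430)
step 5: θ'=4.7430 (R=-0.2500) → pose (-5.0720, -2.9437, 4.7430)
step 6: θ'=4.2430 (R=2.0000) → pose (-4.8567, -1.9778, 4.2430)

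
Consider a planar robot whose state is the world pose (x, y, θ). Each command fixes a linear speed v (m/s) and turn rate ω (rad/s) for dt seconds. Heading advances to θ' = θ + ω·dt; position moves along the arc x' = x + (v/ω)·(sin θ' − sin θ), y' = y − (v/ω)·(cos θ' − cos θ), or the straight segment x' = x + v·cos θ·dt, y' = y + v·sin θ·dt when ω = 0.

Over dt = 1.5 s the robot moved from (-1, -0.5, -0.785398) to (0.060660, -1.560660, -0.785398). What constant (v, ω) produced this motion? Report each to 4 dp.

Δθ = -0.785398 − -0.785398 = 0.000000
ω = Δθ/dt = 0.000000/1.5 = 0.0000
ω = 0 → v = (Δx·cos θ + Δy·sin θ)/dt = 1.0000

v = 1.0000, ω = 0.0000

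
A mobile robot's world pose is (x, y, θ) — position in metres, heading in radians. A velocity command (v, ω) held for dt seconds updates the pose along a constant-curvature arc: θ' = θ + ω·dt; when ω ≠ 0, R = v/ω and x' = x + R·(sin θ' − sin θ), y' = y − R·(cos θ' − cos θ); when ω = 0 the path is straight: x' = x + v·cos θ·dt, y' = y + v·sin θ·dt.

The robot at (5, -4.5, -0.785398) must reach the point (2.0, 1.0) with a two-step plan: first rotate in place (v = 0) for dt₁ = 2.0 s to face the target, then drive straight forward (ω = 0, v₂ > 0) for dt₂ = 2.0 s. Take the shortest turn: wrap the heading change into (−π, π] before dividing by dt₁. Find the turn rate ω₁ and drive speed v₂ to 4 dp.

ω₁ = 1.4278, v₂ = 3.1325

heading to target = atan2(1−-4.5, 2−5) = 2.0701
Δθ = wrap(2.0701 − -0.7854) = 2.8555; ω₁ = Δθ/dt₁ = 1.4278
distance = √((2−5)² + (1−-4.5)²) = 6.2650; v₂ = distance/dt₂ = 3.1325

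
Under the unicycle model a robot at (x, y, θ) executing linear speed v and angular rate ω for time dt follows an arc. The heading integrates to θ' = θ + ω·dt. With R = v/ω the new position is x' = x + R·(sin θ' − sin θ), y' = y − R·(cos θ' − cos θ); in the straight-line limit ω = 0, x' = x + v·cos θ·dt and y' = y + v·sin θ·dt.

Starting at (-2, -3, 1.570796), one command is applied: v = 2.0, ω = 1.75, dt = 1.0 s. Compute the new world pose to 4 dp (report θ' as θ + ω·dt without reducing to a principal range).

θ' = 1.5708 + 1.75·1.0 = 3.3208
R = v/ω = 2.0/1.75 = 1.1429
x' = -2 + 1.1429·(sin 3.3208 − sin 1.5708) = -3.3466
y' = -3 − 1.1429·(cos 3.3208 − cos 1.5708) = -1.8754

(-3.3466, -1.8754, 3.3208)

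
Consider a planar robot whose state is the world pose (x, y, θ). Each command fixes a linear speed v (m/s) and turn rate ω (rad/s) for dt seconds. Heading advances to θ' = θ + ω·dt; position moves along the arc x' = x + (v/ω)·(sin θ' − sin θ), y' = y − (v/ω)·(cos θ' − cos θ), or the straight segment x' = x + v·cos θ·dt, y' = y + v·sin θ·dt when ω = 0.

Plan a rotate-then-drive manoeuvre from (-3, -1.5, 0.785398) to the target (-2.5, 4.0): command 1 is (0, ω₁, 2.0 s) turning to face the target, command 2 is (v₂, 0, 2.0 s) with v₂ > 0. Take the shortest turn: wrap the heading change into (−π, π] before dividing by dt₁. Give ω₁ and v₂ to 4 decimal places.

heading to target = atan2(4−-1.5, -2.5−-3) = 1.4801
Δθ = wrap(1.4801 − 0.7854) = 0.6947; ω₁ = Δθ/dt₁ = 0.3474
distance = √((-2.5−-3)² + (4−-1.5)²) = 5.5227; v₂ = distance/dt₂ = 2.7613

ω₁ = 0.3474, v₂ = 2.7613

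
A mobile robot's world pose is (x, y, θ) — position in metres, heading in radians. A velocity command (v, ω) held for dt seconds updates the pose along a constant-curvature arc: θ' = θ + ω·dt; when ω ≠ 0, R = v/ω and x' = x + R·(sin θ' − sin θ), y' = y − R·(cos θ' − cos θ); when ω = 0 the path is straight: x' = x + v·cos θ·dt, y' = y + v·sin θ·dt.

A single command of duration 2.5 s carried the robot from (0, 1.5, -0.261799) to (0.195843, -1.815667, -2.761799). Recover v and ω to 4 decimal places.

v = 1.7500, ω = -1.0000

Δθ = -2.761799 − -0.261799 = -2.500000
ω = Δθ/dt = -2.500000/2.5 = -1.0000
R = −Δy/(cos θ' − cos θ) = -1.7500
v = R·ω = -1.7500·-1.0000 = 1.7500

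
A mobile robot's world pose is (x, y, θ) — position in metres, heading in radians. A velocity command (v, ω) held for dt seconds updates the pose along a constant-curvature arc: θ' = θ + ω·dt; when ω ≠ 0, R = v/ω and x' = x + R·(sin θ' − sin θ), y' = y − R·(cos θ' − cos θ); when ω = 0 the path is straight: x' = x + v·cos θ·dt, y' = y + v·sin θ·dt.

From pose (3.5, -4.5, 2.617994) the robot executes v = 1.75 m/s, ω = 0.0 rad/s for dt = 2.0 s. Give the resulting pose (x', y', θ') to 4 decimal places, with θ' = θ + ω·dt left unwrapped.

(0.4689, -2.7500, 2.6180)

θ' = 2.6180 + 0.0·2.0 = 2.6180
ω = 0 → straight: x' = 3.5 + 1.75·cos(2.6180)·2.0 = 0.4689
y' = -4.5 + 1.75·sin(2.6180)·2.0 = -2.7500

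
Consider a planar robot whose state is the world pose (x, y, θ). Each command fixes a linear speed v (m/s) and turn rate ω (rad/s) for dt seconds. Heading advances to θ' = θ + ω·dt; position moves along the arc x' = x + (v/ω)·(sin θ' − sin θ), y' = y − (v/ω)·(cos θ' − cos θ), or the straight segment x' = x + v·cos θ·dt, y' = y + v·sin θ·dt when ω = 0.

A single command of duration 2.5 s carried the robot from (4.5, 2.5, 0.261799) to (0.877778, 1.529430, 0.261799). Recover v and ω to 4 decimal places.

Δθ = 0.261799 − 0.261799 = 0.000000
ω = Δθ/dt = 0.000000/2.5 = 0.0000
ω = 0 → v = (Δx·cos θ + Δy·sin θ)/dt = -1.5000

v = -1.5000, ω = 0.0000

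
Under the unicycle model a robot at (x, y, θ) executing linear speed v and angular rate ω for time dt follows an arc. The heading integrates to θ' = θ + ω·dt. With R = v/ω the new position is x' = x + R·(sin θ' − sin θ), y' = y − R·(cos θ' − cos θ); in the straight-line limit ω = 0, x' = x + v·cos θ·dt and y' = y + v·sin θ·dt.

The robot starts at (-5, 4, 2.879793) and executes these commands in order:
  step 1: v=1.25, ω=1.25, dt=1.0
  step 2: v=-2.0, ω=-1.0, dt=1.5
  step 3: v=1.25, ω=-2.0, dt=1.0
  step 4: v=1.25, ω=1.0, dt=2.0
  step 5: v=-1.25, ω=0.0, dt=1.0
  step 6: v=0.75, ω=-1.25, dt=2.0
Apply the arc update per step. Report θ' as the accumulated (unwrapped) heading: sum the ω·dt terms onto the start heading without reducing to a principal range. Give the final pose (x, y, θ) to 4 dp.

step 1: θ'=4.1298 (R=1.0000) → pose (-6.0939, 3.5843, 4.1298)
step 2: θ'=2.6298 (R=2.0000) → pose (-3.4443, 4.2276, 2.6298)
step 3: θ'=0.6298 (R=-0.6250) → pose (-3.5063, 5.2776, 0.6298)
step 4: θ'=2.6298 (R=1.2500) → pose (-3.6303, 7.3776, 2.6298)
step 5: θ'=2.6298 (straight) → pose (-2.5405, 6.7655, 2.6298)
step 6: θ'=0.1298 (R=-0.6000) → pose (-2.3243, 7.8835, 0.1298)

(-2.3243, 7.8835, 0.1298)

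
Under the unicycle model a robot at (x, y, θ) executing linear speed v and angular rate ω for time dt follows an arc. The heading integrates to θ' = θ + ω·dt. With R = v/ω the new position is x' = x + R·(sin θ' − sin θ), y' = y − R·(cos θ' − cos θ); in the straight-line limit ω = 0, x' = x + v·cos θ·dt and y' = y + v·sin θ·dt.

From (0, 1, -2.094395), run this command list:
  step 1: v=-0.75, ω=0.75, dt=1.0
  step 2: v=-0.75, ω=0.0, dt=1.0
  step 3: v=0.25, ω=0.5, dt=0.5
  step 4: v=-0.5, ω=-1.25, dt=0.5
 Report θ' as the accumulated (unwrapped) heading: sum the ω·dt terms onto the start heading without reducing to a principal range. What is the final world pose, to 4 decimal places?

step 1: θ'=-1.3444 (R=-1.0000) → pose (0.1085, 1.7245, -1.3444)
step 2: θ'=-1.3444 (straight) → pose (-0.0599, 2.4553, -1.3444)
step 3: θ'=-1.0944 (R=0.5000) → pose (-0.0170, 2.3383, -1.0944)
step 4: θ'=-1.7194 (R=0.4000) → pose (-0.0571, 2.5809, -1.7194)

(-0.0571, 2.5809, -1.7194)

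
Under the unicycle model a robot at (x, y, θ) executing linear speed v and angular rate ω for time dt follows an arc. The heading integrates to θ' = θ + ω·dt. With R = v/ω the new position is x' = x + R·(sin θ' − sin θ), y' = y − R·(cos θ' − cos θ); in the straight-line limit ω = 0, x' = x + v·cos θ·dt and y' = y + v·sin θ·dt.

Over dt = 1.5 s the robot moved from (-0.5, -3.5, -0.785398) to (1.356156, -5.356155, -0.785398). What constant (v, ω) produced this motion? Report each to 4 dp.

v = 1.7500, ω = 0.0000

Δθ = -0.785398 − -0.785398 = 0.000000
ω = Δθ/dt = 0.000000/1.5 = 0.0000
ω = 0 → v = (Δx·cos θ + Δy·sin θ)/dt = 1.7500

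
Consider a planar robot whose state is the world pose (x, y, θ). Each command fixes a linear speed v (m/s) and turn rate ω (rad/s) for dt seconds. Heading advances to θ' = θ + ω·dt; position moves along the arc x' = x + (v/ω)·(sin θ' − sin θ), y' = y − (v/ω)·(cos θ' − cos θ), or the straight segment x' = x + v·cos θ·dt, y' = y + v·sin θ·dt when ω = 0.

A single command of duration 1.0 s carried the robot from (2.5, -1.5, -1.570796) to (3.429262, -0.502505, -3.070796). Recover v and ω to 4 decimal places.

v = -1.5000, ω = -1.5000

Δθ = -3.070796 − -1.570796 = -1.500000
ω = Δθ/dt = -1.500000/1.0 = -1.5000
R = −Δy/(cos θ' − cos θ) = 1.0000
v = R·ω = 1.0000·-1.5000 = -1.5000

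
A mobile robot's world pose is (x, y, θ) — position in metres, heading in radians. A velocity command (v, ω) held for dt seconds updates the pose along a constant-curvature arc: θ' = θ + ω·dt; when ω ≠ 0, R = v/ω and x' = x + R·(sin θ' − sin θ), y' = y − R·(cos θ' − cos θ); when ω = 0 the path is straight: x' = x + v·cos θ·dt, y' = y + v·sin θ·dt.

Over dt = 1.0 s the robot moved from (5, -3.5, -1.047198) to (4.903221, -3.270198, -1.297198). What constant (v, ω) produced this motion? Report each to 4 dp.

Δθ = -1.297198 − -1.047198 = -0.250000
ω = Δθ/dt = -0.250000/1.0 = -0.2500
R = −Δy/(cos θ' − cos θ) = 1.0000
v = R·ω = 1.0000·-0.2500 = -0.2500

v = -0.2500, ω = -0.2500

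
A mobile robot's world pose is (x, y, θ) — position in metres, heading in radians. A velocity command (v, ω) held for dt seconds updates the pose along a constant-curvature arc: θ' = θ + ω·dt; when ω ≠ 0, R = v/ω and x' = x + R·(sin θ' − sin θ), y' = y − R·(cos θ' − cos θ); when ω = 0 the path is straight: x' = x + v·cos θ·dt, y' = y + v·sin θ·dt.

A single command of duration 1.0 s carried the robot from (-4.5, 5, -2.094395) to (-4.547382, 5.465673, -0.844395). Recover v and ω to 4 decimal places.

v = -0.5000, ω = 1.2500

Δθ = -0.844395 − -2.094395 = 1.250000
ω = Δθ/dt = 1.250000/1.0 = 1.2500
R = −Δy/(cos θ' − cos θ) = -0.4000
v = R·ω = -0.4000·1.2500 = -0.5000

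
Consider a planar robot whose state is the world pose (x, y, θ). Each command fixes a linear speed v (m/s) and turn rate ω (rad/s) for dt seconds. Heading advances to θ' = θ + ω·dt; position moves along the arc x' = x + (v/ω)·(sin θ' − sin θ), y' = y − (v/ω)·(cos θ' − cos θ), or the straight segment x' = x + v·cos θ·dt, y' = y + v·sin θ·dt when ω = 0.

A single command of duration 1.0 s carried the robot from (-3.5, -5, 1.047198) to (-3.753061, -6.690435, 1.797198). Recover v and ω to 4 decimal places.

Δθ = 1.797198 − 1.047198 = 0.750000
ω = Δθ/dt = 0.750000/1.0 = 0.7500
R = −Δy/(cos θ' − cos θ) = -2.3333
v = R·ω = -2.3333·0.7500 = -1.7500

v = -1.7500, ω = 0.7500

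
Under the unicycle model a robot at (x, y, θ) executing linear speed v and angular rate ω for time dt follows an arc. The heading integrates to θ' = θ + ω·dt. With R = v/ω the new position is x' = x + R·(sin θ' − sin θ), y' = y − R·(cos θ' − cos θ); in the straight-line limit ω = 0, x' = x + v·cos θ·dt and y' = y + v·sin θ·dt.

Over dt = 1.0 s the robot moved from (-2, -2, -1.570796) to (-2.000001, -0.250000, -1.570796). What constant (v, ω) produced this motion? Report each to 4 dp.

v = -1.7500, ω = 0.0000

Δθ = -1.570796 − -1.570796 = 0.000000
ω = Δθ/dt = 0.000000/1.0 = 0.0000
ω = 0 → v = (Δx·cos θ + Δy·sin θ)/dt = -1.7500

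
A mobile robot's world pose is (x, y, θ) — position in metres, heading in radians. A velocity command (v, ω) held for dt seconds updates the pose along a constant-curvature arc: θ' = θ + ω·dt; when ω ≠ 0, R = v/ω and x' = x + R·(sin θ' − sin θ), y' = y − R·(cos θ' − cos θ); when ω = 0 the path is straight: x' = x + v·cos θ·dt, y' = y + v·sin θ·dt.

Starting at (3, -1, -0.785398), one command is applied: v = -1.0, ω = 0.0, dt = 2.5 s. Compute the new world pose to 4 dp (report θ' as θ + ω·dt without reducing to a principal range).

θ' = -0.7854 + 0.0·2.5 = -0.7854
ω = 0 → straight: x' = 3 + -1.0·cos(-0.7854)·2.5 = 1.2322
y' = -1 + -1.0·sin(-0.7854)·2.5 = 0.7678

(1.2322, 0.7678, -0.7854)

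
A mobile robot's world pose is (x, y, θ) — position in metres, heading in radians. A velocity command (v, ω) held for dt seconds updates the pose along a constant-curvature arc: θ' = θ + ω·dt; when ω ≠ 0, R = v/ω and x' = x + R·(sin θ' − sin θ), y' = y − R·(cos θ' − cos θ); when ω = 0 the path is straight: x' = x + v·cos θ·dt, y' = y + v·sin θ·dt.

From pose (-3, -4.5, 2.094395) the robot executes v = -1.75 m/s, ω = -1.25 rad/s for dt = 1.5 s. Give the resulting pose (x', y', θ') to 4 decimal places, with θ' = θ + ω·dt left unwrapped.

θ' = 2.0944 + -1.25·1.5 = 0.2194
R = v/ω = -1.75/-1.25 = 1.4000
x' = -3 + 1.4000·(sin 0.2194 − sin 2.0944) = -3.9077
y' = -4.5 − 1.4000·(cos 0.2194 − cos 2.0944) = -6.5664

(-3.9077, -6.5664, 0.2194)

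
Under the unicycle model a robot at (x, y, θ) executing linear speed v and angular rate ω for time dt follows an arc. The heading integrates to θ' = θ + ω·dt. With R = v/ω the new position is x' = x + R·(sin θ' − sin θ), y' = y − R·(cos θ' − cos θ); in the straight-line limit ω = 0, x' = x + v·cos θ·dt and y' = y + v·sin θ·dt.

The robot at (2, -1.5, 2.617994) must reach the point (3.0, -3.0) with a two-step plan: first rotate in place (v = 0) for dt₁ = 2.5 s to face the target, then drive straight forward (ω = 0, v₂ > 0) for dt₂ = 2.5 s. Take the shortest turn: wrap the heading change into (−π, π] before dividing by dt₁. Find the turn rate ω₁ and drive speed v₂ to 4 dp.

heading to target = atan2(-3−-1.5, 3−2) = -0.9828
Δθ = wrap(-0.9828 − 2.6180) = 2.6824; ω₁ = Δθ/dt₁ = 1.0730
distance = √((3−2)² + (-3−-1.5)²) = 1.8028; v₂ = distance/dt₂ = 0.7211

ω₁ = 1.0730, v₂ = 0.7211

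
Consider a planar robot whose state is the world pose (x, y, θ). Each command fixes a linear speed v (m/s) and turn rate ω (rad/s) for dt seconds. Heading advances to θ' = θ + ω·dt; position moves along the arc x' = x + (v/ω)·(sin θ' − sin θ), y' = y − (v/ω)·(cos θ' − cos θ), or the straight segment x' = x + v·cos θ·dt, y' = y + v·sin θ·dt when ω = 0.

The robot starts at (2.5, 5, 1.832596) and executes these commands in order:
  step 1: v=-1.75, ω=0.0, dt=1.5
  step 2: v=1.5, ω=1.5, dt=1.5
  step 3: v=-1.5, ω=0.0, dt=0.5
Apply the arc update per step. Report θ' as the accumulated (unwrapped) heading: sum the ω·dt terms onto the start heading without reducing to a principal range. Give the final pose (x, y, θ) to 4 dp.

step 1: θ'=1.8326 (straight) → pose (3.1794, 2.4644, 1.8326)
step 2: θ'=4.0826 (R=1.0000) → pose (1.4053, 2.7946, 4.0826)
step 3: θ'=4.0826 (straight) → pose (1.8471, 3.4007, 4.0826)

(1.8471, 3.4007, 4.0826)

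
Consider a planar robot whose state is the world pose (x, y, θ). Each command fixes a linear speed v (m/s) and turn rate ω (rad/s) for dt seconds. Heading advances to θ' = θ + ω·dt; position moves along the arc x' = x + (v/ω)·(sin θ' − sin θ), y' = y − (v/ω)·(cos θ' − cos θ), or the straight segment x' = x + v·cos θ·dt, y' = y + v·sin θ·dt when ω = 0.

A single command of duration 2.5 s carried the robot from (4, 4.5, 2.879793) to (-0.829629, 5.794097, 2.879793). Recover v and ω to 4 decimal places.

v = 2.0000, ω = 0.0000

Δθ = 2.879793 − 2.879793 = 0.000000
ω = Δθ/dt = 0.000000/2.5 = 0.0000
ω = 0 → v = (Δx·cos θ + Δy·sin θ)/dt = 2.0000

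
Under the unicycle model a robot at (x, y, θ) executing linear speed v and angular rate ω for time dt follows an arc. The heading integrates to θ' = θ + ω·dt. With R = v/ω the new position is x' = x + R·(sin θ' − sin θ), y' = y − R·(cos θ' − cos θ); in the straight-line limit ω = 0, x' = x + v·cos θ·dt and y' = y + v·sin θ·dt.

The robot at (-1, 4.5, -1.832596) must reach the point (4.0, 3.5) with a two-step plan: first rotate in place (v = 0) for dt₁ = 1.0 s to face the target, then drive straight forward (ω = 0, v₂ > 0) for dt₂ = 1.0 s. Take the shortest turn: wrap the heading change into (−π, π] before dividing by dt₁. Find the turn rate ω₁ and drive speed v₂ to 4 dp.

heading to target = atan2(3.5−4.5, 4−-1) = -0.1974
Δθ = wrap(-0.1974 − -1.8326) = 1.6352; ω₁ = Δθ/dt₁ = 1.6352
distance = √((4−-1)² + (3.5−4.5)²) = 5.0990; v₂ = distance/dt₂ = 5.0990

ω₁ = 1.6352, v₂ = 5.0990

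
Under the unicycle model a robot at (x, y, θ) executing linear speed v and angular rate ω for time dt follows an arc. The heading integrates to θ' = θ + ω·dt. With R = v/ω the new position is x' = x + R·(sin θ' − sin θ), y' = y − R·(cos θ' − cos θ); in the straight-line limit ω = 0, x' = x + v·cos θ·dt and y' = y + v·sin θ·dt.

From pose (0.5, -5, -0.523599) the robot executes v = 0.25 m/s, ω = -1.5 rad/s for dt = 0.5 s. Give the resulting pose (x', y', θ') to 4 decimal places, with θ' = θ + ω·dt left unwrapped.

(0.5760, -5.0955, -1.2736)

θ' = -0.5236 + -1.5·0.5 = -1.2736
R = v/ω = 0.25/-1.5 = -0.1667
x' = 0.5 + -0.1667·(sin -1.2736 − sin -0.5236) = 0.5760
y' = -5 − -0.1667·(cos -1.2736 − cos -0.5236) = -5.0955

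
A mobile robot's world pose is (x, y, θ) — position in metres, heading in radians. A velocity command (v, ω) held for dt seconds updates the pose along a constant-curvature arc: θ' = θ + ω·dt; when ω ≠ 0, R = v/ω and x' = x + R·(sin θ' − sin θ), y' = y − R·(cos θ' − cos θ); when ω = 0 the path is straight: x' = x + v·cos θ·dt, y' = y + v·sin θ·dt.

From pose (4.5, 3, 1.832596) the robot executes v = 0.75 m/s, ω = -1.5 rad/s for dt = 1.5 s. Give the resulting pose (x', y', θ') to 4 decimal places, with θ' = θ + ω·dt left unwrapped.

θ' = 1.8326 + -1.5·1.5 = -0.4174
R = v/ω = 0.75/-1.5 = -0.5000
x' = 4.5 + -0.5000·(sin -0.4174 − sin 1.8326) = 5.1857
y' = 3 − -0.5000·(cos -0.4174 − cos 1.8326) = 3.5865

(5.1857, 3.5865, -0.4174)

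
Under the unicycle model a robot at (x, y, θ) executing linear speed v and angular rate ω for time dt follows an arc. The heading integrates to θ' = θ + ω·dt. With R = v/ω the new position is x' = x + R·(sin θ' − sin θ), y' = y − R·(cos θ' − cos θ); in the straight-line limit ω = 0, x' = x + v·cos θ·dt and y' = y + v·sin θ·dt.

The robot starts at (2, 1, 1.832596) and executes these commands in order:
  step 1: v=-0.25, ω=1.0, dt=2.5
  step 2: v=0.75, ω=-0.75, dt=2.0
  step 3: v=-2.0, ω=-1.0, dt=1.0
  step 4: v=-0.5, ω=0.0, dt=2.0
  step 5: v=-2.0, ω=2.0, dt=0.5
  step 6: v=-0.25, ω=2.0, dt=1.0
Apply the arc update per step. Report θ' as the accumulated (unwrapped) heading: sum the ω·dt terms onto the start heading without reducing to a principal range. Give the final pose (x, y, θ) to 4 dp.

(3.6472, -2.5232, 4.8326)

step 1: θ'=4.3326 (R=-0.2500) → pose (2.4737, 0.9720, 4.3326)
step 2: θ'=2.8326 (R=-1.0000) → pose (1.2408, 0.3901, 2.8326)
step 3: θ'=1.8326 (R=2.0000) → pose (2.5645, -0.9975, 1.8326)
step 4: θ'=1.8326 (straight) → pose (2.8233, -1.9635, 1.8326)
step 5: θ'=2.8326 (R=-1.0000) → pose (3.4851, -2.6573, 2.8326)
step 6: θ'=4.8326 (R=-0.1250) → pose (3.6472, -2.5232, 4.8326)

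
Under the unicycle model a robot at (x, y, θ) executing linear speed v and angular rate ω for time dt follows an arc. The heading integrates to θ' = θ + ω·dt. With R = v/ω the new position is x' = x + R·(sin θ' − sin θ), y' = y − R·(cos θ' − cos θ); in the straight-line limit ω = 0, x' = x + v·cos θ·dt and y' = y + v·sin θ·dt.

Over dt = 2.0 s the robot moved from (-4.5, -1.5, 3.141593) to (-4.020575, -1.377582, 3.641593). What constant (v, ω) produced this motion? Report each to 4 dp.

Δθ = 3.641593 − 3.141593 = 0.500000
ω = Δθ/dt = 0.500000/2.0 = 0.2500
R = Δx/(sin θ' − sin θ) = -1.0000
v = R·ω = -1.0000·0.2500 = -0.2500

v = -0.2500, ω = 0.2500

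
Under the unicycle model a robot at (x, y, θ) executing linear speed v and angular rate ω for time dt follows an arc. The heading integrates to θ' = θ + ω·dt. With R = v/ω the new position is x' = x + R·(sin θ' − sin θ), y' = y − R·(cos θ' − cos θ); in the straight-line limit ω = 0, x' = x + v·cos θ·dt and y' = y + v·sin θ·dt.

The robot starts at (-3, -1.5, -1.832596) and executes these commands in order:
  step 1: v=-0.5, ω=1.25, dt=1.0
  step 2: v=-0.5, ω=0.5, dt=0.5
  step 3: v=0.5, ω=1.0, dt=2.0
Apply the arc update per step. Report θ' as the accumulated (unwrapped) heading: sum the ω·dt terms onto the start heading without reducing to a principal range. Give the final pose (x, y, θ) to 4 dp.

step 1: θ'=-0.5826 (R=-0.4000) → pose (-3.1663, -1.0625, -0.5826)
step 2: θ'=-0.3326 (R=-1.0000) → pose (-3.3900, -0.9523, -0.3326)
step 3: θ'=1.6674 (R=0.5000) → pose (-2.7291, -0.4315, 1.6674)

(-2.7291, -0.4315, 1.6674)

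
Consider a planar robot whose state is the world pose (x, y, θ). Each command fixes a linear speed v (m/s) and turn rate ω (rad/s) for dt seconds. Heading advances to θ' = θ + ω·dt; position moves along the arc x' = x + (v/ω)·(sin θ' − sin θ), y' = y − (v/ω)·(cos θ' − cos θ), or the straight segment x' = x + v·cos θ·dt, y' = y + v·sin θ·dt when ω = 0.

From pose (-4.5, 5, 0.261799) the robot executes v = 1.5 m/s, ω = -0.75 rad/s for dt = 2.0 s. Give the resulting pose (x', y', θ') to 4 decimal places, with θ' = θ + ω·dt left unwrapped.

θ' = 0.2618 + -0.75·2.0 = -1.2382
R = v/ω = 1.5/-0.75 = -2.0000
x' = -4.5 + -2.0000·(sin -1.2382 − sin 0.2618) = -2.0920
y' = 5 − -2.0000·(cos -1.2382 − cos 0.2618) = 3.7211

(-2.0920, 3.7211, -1.2382)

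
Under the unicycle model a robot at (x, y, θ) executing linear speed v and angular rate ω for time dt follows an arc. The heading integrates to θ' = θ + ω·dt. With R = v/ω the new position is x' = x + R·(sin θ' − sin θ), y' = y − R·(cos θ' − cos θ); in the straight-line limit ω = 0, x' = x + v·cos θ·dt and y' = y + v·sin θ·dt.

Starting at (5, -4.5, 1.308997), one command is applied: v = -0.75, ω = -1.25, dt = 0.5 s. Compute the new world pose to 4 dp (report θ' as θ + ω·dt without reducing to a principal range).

θ' = 1.3090 + -1.25·0.5 = 0.6840
R = v/ω = -0.75/-1.25 = 0.6000
x' = 5 + 0.6000·(sin 0.6840 − sin 1.3090) = 4.7996
y' = -4.5 − 0.6000·(cos 0.6840 − cos 1.3090) = -4.8097

(4.7996, -4.8097, 0.6840)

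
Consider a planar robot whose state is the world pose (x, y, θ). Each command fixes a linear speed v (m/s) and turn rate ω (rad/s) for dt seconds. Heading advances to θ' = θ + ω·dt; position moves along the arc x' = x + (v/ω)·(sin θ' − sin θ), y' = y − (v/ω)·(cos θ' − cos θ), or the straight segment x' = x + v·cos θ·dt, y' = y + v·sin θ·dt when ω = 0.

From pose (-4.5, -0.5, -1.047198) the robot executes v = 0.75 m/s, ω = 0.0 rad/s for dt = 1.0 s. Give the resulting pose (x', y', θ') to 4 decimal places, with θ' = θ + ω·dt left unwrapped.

θ' = -1.0472 + 0.0·1.0 = -1.0472
ω = 0 → straight: x' = -4.5 + 0.75·cos(-1.0472)·1.0 = -4.1250
y' = -0.5 + 0.75·sin(-1.0472)·1.0 = -1.1495

(-4.1250, -1.1495, -1.0472)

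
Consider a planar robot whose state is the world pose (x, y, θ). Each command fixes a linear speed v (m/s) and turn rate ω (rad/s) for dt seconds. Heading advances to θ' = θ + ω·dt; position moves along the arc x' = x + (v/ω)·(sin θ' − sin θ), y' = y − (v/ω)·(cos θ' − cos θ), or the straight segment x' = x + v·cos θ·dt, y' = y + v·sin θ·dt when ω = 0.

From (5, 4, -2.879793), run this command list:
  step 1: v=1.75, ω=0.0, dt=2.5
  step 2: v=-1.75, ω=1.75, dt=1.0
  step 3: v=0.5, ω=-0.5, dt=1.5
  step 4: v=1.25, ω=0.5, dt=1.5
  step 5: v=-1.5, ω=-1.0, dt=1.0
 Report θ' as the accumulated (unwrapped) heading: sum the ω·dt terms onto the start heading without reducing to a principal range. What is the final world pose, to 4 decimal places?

(1.6735, 3.1379, -2.1298)

step 1: θ'=-2.8798 (straight) → pose (0.7741, 2.8677, -2.8798)
step 2: θ'=-1.1298 (R=-1.0000) → pose (1.4196, 4.2604, -1.1298)
step 3: θ'=-1.8798 (R=-1.0000) → pose (1.4679, 3.5295, -1.8798)
step 4: θ'=-1.1298 (R=2.5000) → pose (1.5887, 1.7021, -1.1298)
step 5: θ'=-2.1298 (R=1.5000) → pose (1.6735, 3.1379, -2.1298)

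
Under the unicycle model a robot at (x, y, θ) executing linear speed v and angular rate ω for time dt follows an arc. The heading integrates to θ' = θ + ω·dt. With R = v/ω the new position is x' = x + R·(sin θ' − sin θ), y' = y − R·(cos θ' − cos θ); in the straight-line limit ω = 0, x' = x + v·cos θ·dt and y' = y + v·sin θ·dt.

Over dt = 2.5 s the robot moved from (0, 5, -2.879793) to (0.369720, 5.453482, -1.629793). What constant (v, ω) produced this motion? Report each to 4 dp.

v = -0.2500, ω = 0.5000

Δθ = -1.629793 − -2.879793 = 1.250000
ω = Δθ/dt = 1.250000/2.5 = 0.5000
R = −Δy/(cos θ' − cos θ) = -0.5000
v = R·ω = -0.5000·0.5000 = -0.2500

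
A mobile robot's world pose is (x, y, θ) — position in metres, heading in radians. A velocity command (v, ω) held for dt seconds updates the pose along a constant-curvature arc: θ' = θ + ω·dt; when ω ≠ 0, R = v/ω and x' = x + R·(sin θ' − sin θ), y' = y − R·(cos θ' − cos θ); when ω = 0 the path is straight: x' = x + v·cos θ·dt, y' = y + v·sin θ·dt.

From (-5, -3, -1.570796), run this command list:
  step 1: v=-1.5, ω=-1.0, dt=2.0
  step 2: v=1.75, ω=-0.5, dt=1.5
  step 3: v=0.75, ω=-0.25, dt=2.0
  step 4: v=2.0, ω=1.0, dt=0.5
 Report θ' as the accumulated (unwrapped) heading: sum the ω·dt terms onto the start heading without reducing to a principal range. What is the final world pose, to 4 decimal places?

(-5.0035, 2.6600, -4.3208)

step 1: θ'=-3.5708 (R=1.5000) → pose (-2.8758, -1.6361, -3.5708)
step 2: θ'=-4.3208 (R=-3.5000) → pose (-4.6543, 0.2107, -4.3208)
step 3: θ'=-4.8208 (R=-3.0000) → pose (-4.8638, 1.6802, -4.8208)
step 4: θ'=-4.3208 (R=2.0000) → pose (-5.0035, 2.6600, -4.3208)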